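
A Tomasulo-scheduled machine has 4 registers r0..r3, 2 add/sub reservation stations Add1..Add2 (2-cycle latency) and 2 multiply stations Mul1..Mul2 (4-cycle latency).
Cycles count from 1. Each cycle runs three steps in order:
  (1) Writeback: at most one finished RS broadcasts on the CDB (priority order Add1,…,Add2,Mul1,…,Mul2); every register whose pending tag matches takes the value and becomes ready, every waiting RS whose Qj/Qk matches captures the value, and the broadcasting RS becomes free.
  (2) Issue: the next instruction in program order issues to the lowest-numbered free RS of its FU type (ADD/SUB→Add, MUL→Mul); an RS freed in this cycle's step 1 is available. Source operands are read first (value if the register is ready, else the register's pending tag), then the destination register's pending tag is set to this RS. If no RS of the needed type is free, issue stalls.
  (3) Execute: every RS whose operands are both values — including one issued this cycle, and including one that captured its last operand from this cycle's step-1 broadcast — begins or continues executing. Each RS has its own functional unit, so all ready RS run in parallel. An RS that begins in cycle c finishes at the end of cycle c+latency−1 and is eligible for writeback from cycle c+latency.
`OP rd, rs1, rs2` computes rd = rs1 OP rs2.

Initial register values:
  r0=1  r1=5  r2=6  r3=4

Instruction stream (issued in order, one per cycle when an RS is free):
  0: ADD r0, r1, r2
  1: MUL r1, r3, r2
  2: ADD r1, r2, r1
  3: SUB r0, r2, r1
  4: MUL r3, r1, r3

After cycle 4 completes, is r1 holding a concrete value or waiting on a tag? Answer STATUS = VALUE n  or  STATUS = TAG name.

STATUS = TAG Add1

  c1: issue ADD r0<-Add1  regs: r0:Add1,r1:5,r2:6,r3:4
  c2: issue MUL r1<-Mul1  regs: r0:Add1,r1:Mul1,r2:6,r3:4
  c3: CDB Add1=11; issue ADD r1<-Add1  regs: r0:11,r1:Add1,r2:6,r3:4
  c4: issue SUB r0<-Add2  regs: r0:Add2,r1:Add1,r2:6,r3:4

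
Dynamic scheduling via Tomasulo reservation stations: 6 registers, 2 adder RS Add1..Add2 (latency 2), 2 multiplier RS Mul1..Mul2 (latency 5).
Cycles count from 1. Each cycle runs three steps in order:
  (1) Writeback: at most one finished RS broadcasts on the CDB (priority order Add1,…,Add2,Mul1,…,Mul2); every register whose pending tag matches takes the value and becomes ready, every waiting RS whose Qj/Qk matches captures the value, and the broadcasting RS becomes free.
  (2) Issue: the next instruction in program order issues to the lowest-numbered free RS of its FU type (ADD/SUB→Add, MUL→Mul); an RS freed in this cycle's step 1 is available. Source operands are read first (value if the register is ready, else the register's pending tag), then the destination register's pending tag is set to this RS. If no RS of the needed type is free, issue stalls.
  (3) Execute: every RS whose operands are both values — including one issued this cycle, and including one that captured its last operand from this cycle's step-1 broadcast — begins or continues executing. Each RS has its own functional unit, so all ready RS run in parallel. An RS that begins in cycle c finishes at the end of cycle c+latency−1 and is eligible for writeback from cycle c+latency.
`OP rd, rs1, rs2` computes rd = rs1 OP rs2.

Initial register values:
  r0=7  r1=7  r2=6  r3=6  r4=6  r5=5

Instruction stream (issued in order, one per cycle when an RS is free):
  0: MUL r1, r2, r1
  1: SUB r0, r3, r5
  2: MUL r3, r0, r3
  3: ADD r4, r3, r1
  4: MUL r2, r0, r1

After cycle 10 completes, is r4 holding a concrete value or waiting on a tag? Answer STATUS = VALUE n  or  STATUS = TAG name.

STATUS = TAG Add1

c1: issue MUL r1<-Mul1 | r0:7,r1:Mul1,r2:6,r3:6,r4:6,r5:5
c2: issue SUB r0<-Add1 | r0:Add1,r1:Mul1,r2:6,r3:6,r4:6,r5:5
c3: issue MUL r3<-Mul2 | r0:Add1,r1:Mul1,r2:6,r3:Mul2,r4:6,r5:5
c4: CDB Add1=1; issue ADD r4<-Add1 | r0:1,r1:Mul1,r2:6,r3:Mul2,r4:Add1,r5:5
c5: stall | r0:1,r1:Mul1,r2:6,r3:Mul2,r4:Add1,r5:5
c6: CDB Mul1=42; issue MUL r2<-Mul1 | r0:1,r1:42,r2:Mul1,r3:Mul2,r4:Add1,r5:5
c7: - | r0:1,r1:42,r2:Mul1,r3:Mul2,r4:Add1,r5:5
c8: - | r0:1,r1:42,r2:Mul1,r3:Mul2,r4:Add1,r5:5
c9: CDB Mul2=6 | r0:1,r1:42,r2:Mul1,r3:6,r4:Add1,r5:5
c10: - | r0:1,r1:42,r2:Mul1,r3:6,r4:Add1,r5:5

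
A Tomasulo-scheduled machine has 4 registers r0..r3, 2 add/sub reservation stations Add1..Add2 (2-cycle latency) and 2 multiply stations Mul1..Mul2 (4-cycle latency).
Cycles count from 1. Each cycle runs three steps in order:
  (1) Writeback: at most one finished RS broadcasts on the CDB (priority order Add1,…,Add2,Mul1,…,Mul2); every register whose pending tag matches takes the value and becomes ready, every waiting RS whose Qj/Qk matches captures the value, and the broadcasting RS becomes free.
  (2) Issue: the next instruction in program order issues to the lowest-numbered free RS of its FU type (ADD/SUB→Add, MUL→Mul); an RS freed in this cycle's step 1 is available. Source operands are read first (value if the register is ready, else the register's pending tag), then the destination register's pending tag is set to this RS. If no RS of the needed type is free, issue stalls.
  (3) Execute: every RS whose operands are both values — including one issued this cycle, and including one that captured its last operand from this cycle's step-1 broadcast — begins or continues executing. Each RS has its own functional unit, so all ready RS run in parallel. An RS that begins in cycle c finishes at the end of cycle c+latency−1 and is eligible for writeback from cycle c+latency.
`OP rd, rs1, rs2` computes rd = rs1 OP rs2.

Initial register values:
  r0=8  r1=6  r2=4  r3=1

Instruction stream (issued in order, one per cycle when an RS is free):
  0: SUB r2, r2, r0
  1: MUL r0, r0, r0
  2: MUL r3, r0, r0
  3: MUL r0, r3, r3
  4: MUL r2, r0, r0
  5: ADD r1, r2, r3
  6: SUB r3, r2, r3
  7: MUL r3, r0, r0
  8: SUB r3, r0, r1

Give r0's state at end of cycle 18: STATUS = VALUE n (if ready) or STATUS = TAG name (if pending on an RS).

c1: issue SUB r2<-Add1 | r0:8,r1:6,r2:Add1,r3:1
c2: issue MUL r0<-Mul1 | r0:Mul1,r1:6,r2:Add1,r3:1
c3: CDB Add1=-4; issue MUL r3<-Mul2 | r0:Mul1,r1:6,r2:-4,r3:Mul2
c4: stall | r0:Mul1,r1:6,r2:-4,r3:Mul2
c5: stall | r0:Mul1,r1:6,r2:-4,r3:Mul2
c6: CDB Mul1=64; issue MUL r0<-Mul1 | r0:Mul1,r1:6,r2:-4,r3:Mul2
c7: stall | r0:Mul1,r1:6,r2:-4,r3:Mul2
c8: stall | r0:Mul1,r1:6,r2:-4,r3:Mul2
c9: stall | r0:Mul1,r1:6,r2:-4,r3:Mul2
c10: CDB Mul2=4096; issue MUL r2<-Mul2 | r0:Mul1,r1:6,r2:Mul2,r3:4096
c11: issue ADD r1<-Add1 | r0:Mul1,r1:Add1,r2:Mul2,r3:4096
c12: issue SUB r3<-Add2 | r0:Mul1,r1:Add1,r2:Mul2,r3:Add2
c13: stall | r0:Mul1,r1:Add1,r2:Mul2,r3:Add2
c14: CDB Mul1=16777216; issue MUL r3<-Mul1 | r0:16777216,r1:Add1,r2:Mul2,r3:Mul1
c15: stall | r0:16777216,r1:Add1,r2:Mul2,r3:Mul1
c16: stall | r0:16777216,r1:Add1,r2:Mul2,r3:Mul1
c17: stall | r0:16777216,r1:Add1,r2:Mul2,r3:Mul1
c18: CDB Mul1=281474976710656; stall | r0:16777216,r1:Add1,r2:Mul2,r3:281474976710656

STATUS = VALUE 16777216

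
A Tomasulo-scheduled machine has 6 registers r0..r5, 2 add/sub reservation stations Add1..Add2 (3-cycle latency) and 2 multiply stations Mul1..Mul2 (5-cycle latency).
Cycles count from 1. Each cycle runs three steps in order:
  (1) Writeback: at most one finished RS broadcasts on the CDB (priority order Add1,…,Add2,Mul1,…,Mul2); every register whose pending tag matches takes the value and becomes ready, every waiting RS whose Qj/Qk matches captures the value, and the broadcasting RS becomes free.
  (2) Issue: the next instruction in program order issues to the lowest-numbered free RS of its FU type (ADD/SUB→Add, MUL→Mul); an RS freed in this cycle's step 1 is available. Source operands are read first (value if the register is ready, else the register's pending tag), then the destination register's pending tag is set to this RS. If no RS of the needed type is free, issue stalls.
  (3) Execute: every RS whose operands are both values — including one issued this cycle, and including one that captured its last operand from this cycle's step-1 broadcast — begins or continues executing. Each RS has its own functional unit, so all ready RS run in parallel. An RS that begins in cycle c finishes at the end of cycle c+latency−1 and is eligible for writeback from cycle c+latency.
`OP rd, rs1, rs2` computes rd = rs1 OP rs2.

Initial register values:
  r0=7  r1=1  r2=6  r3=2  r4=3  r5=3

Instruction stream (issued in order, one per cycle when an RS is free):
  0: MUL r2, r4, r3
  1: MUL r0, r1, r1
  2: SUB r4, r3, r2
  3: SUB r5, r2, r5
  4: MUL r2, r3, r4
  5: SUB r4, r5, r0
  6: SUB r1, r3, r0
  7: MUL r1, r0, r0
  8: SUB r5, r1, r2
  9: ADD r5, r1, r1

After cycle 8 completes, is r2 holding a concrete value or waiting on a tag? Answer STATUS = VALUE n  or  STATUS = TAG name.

STATUS = TAG Mul1

c1: issue MUL r2<-Mul1 | r0:7,r1:1,r2:Mul1,r3:2,r4:3,r5:3
c2: issue MUL r0<-Mul2 | r0:Mul2,r1:1,r2:Mul1,r3:2,r4:3,r5:3
c3: issue SUB r4<-Add1 | r0:Mul2,r1:1,r2:Mul1,r3:2,r4:Add1,r5:3
c4: issue SUB r5<-Add2 | r0:Mul2,r1:1,r2:Mul1,r3:2,r4:Add1,r5:Add2
c5: stall | r0:Mul2,r1:1,r2:Mul1,r3:2,r4:Add1,r5:Add2
c6: CDB Mul1=6; issue MUL r2<-Mul1 | r0:Mul2,r1:1,r2:Mul1,r3:2,r4:Add1,r5:Add2
c7: CDB Mul2=1; stall | r0:1,r1:1,r2:Mul1,r3:2,r4:Add1,r5:Add2
c8: stall | r0:1,r1:1,r2:Mul1,r3:2,r4:Add1,r5:Add2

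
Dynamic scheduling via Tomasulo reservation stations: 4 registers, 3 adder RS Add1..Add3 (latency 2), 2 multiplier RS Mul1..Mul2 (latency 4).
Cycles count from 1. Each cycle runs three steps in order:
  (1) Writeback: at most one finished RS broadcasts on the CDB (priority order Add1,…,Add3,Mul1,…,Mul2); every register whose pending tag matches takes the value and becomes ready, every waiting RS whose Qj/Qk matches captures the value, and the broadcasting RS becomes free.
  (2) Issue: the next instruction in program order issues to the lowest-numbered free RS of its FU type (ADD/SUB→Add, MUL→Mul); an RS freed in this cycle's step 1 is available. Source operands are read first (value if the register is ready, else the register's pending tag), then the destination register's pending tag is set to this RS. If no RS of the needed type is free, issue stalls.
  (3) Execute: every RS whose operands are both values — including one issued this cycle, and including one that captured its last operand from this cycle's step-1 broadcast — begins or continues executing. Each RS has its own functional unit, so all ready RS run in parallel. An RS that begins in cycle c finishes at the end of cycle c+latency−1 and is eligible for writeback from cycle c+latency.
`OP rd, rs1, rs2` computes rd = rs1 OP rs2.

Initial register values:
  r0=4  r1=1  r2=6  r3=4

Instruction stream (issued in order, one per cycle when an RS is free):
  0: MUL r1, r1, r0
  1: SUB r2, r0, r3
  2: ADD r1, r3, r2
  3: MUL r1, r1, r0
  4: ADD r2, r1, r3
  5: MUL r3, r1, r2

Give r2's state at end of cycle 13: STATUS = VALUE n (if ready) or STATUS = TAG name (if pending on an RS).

STATUS = VALUE 20

c1: issue MUL r1<-Mul1 | r0:4,r1:Mul1,r2:6,r3:4
c2: issue SUB r2<-Add1 | r0:4,r1:Mul1,r2:Add1,r3:4
c3: issue ADD r1<-Add2 | r0:4,r1:Add2,r2:Add1,r3:4
c4: CDB Add1=0; issue MUL r1<-Mul2 | r0:4,r1:Mul2,r2:0,r3:4
c5: CDB Mul1=4; issue ADD r2<-Add1 | r0:4,r1:Mul2,r2:Add1,r3:4
c6: CDB Add2=4; issue MUL r3<-Mul1 | r0:4,r1:Mul2,r2:Add1,r3:Mul1
c7: - | r0:4,r1:Mul2,r2:Add1,r3:Mul1
c8: - | r0:4,r1:Mul2,r2:Add1,r3:Mul1
c9: - | r0:4,r1:Mul2,r2:Add1,r3:Mul1
c10: CDB Mul2=16 | r0:4,r1:16,r2:Add1,r3:Mul1
c11: - | r0:4,r1:16,r2:Add1,r3:Mul1
c12: CDB Add1=20 | r0:4,r1:16,r2:20,r3:Mul1
c13: - | r0:4,r1:16,r2:20,r3:Mul1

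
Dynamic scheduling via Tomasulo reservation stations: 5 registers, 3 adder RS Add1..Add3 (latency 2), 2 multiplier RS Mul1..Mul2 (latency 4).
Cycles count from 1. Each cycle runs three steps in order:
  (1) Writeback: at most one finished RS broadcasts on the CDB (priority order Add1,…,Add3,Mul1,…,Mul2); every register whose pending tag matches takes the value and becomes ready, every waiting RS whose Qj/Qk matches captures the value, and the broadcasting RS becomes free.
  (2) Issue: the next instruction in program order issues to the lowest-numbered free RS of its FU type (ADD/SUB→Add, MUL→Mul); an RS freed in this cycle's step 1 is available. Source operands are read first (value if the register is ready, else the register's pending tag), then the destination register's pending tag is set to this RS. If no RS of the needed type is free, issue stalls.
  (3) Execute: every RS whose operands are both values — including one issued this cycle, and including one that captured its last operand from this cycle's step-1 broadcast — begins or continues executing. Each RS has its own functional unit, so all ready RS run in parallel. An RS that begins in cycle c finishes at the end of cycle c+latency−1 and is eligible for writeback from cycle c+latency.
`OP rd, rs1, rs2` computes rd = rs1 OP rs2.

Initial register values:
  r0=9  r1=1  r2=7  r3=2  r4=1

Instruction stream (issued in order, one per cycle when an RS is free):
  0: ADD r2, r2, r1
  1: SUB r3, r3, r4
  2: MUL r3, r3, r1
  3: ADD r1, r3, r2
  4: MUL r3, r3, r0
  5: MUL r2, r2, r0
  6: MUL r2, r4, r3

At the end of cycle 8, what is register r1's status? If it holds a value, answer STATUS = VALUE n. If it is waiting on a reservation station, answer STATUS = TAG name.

  c1: issue ADD r2<-Add1  regs: r0:9,r1:1,r2:Add1,r3:2,r4:1
  c2: issue SUB r3<-Add2  regs: r0:9,r1:1,r2:Add1,r3:Add2,r4:1
  c3: CDB Add1=8; issue MUL r3<-Mul1  regs: r0:9,r1:1,r2:8,r3:Mul1,r4:1
  c4: CDB Add2=1; issue ADD r1<-Add1  regs: r0:9,r1:Add1,r2:8,r3:Mul1,r4:1
  c5: issue MUL r3<-Mul2  regs: r0:9,r1:Add1,r2:8,r3:Mul2,r4:1
  c6: stall  regs: r0:9,r1:Add1,r2:8,r3:Mul2,r4:1
  c7: stall  regs: r0:9,r1:Add1,r2:8,r3:Mul2,r4:1
  c8: CDB Mul1=1; issue MUL r2<-Mul1  regs: r0:9,r1:Add1,r2:Mul1,r3:Mul2,r4:1

STATUS = TAG Add1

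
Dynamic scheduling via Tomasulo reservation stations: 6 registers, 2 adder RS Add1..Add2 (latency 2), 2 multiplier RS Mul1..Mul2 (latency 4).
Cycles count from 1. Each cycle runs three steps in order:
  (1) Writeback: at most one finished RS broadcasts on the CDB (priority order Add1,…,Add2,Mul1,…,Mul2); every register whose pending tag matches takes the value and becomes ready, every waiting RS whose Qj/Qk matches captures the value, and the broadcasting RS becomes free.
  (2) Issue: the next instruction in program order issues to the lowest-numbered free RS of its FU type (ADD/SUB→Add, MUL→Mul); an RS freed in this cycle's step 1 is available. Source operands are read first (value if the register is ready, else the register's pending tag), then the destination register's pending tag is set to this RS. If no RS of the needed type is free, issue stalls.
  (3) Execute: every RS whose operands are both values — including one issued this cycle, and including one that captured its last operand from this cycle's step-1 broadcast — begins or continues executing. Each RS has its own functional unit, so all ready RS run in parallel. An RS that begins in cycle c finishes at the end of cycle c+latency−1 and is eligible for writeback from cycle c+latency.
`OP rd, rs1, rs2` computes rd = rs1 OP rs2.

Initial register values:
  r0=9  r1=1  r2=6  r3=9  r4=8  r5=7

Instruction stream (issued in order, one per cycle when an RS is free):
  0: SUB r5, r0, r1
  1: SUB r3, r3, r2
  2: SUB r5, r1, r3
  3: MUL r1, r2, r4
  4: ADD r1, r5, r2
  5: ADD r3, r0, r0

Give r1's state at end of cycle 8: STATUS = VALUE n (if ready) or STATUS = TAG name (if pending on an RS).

c1: issue SUB r5<-Add1 | r0:9,r1:1,r2:6,r3:9,r4:8,r5:Add1
c2: issue SUB r3<-Add2 | r0:9,r1:1,r2:6,r3:Add2,r4:8,r5:Add1
c3: CDB Add1=8; issue SUB r5<-Add1 | r0:9,r1:1,r2:6,r3:Add2,r4:8,r5:Add1
c4: CDB Add2=3; issue MUL r1<-Mul1 | r0:9,r1:Mul1,r2:6,r3:3,r4:8,r5:Add1
c5: issue ADD r1<-Add2 | r0:9,r1:Add2,r2:6,r3:3,r4:8,r5:Add1
c6: CDB Add1=-2; issue ADD r3<-Add1 | r0:9,r1:Add2,r2:6,r3:Add1,r4:8,r5:-2
c7: - | r0:9,r1:Add2,r2:6,r3:Add1,r4:8,r5:-2
c8: CDB Add1=18 | r0:9,r1:Add2,r2:6,r3:18,r4:8,r5:-2

STATUS = TAG Add2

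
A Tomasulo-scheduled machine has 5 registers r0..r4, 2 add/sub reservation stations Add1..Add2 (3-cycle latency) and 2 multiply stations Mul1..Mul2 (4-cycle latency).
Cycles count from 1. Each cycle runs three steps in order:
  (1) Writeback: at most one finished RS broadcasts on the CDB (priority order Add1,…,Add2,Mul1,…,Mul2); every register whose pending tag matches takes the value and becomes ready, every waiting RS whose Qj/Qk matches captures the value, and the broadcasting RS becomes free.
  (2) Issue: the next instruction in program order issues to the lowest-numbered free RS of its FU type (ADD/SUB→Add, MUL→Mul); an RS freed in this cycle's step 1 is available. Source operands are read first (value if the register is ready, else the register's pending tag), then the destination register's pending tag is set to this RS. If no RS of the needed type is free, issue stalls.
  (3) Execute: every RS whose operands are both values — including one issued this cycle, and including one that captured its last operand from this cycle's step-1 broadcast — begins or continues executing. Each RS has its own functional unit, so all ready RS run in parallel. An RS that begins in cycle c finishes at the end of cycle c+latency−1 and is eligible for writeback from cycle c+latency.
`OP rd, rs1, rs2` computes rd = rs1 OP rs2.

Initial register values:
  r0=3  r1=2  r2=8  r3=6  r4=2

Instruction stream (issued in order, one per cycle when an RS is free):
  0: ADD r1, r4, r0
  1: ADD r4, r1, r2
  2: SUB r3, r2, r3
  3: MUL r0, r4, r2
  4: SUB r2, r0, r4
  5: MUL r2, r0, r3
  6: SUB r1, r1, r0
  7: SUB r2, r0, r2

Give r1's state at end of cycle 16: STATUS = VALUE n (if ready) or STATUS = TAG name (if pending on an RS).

cycle 1: issue ADD r1<-Add1 // r0:3,r1:Add1,r2:8,r3:6,r4:2
cycle 2: issue ADD r4<-Add2 // r0:3,r1:Add1,r2:8,r3:6,r4:Add2
cycle 3: stall // r0:3,r1:Add1,r2:8,r3:6,r4:Add2
cycle 4: CDB Add1=5; issue SUB r3<-Add1 // r0:3,r1:5,r2:8,r3:Add1,r4:Add2
cycle 5: issue MUL r0<-Mul1 // r0:Mul1,r1:5,r2:8,r3:Add1,r4:Add2
cycle 6: stall // r0:Mul1,r1:5,r2:8,r3:Add1,r4:Add2
cycle 7: CDB Add1=2; issue SUB r2<-Add1 // r0:Mul1,r1:5,r2:Add1,r3:2,r4:Add2
cycle 8: CDB Add2=13; issue MUL r2<-Mul2 // r0:Mul1,r1:5,r2:Mul2,r3:2,r4:13
cycle 9: issue SUB r1<-Add2 // r0:Mul1,r1:Add2,r2:Mul2,r3:2,r4:13
cycle 10: stall // r0:Mul1,r1:Add2,r2:Mul2,r3:2,r4:13
cycle 11: stall // r0:Mul1,r1:Add2,r2:Mul2,r3:2,r4:13
cycle 12: CDB Mul1=104; stall // r0:104,r1:Add2,r2:Mul2,r3:2,r4:13
cycle 13: stall // r0:104,r1:Add2,r2:Mul2,r3:2,r4:13
cycle 14: stall // r0:104,r1:Add2,r2:Mul2,r3:2,r4:13
cycle 15: CDB Add1=91; issue SUB r2<-Add1 // r0:104,r1:Add2,r2:Add1,r3:2,r4:13
cycle 16: CDB Add2=-99 // r0:104,r1:-99,r2:Add1,r3:2,r4:13

STATUS = VALUE -99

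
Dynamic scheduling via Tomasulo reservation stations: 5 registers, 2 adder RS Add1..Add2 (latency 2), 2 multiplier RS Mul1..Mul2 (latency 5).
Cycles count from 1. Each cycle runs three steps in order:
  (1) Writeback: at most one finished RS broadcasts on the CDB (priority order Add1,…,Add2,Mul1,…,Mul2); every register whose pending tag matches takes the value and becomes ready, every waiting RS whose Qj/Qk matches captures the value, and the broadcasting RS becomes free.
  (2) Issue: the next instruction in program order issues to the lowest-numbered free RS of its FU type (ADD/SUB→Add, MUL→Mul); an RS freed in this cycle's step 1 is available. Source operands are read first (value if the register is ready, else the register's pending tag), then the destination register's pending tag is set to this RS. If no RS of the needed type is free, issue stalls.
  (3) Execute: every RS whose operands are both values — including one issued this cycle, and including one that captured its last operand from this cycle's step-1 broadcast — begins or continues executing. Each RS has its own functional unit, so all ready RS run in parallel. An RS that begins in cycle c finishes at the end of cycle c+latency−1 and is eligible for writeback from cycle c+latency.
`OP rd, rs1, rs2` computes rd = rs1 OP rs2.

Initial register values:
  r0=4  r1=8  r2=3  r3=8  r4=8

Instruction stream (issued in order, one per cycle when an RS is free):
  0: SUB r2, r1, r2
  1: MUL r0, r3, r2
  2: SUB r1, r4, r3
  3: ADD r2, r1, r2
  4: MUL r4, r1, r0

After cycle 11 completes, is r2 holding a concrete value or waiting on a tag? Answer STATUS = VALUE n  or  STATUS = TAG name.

STATUS = VALUE 5

cycle 1: issue SUB r2<-Add1 // r0:4,r1:8,r2:Add1,r3:8,r4:8
cycle 2: issue MUL r0<-Mul1 // r0:Mul1,r1:8,r2:Add1,r3:8,r4:8
cycle 3: CDB Add1=5; issue SUB r1<-Add1 // r0:Mul1,r1:Add1,r2:5,r3:8,r4:8
cycle 4: issue ADD r2<-Add2 // r0:Mul1,r1:Add1,r2:Add2,r3:8,r4:8
cycle 5: CDB Add1=0; issue MUL r4<-Mul2 // r0:Mul1,r1:0,r2:Add2,r3:8,r4:Mul2
cycle 6: - // r0:Mul1,r1:0,r2:Add2,r3:8,r4:Mul2
cycle 7: CDB Add2=5 // r0:Mul1,r1:0,r2:5,r3:8,r4:Mul2
cycle 8: CDB Mul1=40 // r0:40,r1:0,r2:5,r3:8,r4:Mul2
cycle 9: - // r0:40,r1:0,r2:5,r3:8,r4:Mul2
cycle 10: - // r0:40,r1:0,r2:5,r3:8,r4:Mul2
cycle 11: - // r0:40,r1:0,r2:5,r3:8,r4:Mul2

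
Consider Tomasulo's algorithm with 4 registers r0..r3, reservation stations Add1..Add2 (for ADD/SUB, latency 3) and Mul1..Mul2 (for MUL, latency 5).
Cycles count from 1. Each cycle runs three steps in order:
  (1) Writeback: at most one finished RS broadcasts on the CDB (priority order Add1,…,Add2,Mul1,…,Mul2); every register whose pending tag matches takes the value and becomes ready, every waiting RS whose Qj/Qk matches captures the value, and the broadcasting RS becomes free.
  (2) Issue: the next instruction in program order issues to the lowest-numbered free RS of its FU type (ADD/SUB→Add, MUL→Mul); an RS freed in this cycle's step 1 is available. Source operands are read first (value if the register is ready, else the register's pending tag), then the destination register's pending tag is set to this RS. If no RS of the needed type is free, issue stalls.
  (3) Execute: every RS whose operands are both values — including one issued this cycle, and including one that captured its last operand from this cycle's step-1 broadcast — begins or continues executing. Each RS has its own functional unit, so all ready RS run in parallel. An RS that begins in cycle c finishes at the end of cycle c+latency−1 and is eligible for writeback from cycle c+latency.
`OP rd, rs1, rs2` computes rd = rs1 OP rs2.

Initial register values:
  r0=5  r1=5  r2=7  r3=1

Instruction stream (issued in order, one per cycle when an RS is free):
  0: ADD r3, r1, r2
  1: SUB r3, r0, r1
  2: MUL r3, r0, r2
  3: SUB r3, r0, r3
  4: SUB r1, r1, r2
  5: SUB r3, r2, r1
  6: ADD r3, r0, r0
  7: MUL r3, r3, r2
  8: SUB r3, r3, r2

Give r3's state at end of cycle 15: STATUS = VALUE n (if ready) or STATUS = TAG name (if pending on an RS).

  c1: issue ADD r3<-Add1  regs: r0:5,r1:5,r2:7,r3:Add1
  c2: issue SUB r3<-Add2  regs: r0:5,r1:5,r2:7,r3:Add2
  c3: issue MUL r3<-Mul1  regs: r0:5,r1:5,r2:7,r3:Mul1
  c4: CDB Add1=12; issue SUB r3<-Add1  regs: r0:5,r1:5,r2:7,r3:Add1
  c5: CDB Add2=0; issue SUB r1<-Add2  regs: r0:5,r1:Add2,r2:7,r3:Add1
  c6: stall  regs: r0:5,r1:Add2,r2:7,r3:Add1
  c7: stall  regs: r0:5,r1:Add2,r2:7,r3:Add1
  c8: CDB Add2=-2; issue SUB r3<-Add2  regs: r0:5,r1:-2,r2:7,r3:Add2
  c9: CDB Mul1=35; stall  regs: r0:5,r1:-2,r2:7,r3:Add2
  c10: stall  regs: r0:5,r1:-2,r2:7,r3:Add2
  c11: CDB Add2=9; issue ADD r3<-Add2  regs: r0:5,r1:-2,r2:7,r3:Add2
  c12: CDB Add1=-30; issue MUL r3<-Mul1  regs: r0:5,r1:-2,r2:7,r3:Mul1
  c13: issue SUB r3<-Add1  regs: r0:5,r1:-2,r2:7,r3:Add1
  c14: CDB Add2=10  regs: r0:5,r1:-2,r2:7,r3:Add1
  c15: -  regs: r0:5,r1:-2,r2:7,r3:Add1

STATUS = TAG Add1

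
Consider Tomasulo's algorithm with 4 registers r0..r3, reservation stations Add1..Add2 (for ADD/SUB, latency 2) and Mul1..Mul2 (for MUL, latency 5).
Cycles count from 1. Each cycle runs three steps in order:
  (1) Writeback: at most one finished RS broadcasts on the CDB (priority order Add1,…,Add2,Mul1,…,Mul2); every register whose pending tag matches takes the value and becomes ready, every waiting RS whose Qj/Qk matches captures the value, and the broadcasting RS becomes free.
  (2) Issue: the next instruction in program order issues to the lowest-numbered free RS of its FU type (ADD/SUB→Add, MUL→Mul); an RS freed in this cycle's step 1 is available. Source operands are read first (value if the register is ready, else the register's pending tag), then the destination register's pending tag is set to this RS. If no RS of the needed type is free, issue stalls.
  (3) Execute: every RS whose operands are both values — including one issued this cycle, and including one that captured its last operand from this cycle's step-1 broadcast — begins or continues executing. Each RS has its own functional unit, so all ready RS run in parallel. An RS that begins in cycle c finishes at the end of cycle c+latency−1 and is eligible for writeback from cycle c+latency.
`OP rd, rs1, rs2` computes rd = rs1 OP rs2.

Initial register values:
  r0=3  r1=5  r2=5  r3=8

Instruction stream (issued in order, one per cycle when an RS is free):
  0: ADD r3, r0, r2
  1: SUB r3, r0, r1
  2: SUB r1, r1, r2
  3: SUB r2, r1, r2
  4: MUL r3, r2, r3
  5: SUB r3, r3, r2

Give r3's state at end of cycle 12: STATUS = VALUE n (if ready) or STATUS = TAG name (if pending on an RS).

STATUS = TAG Add1

c1: issue ADD r3<-Add1 | r0:3,r1:5,r2:5,r3:Add1
c2: issue SUB r3<-Add2 | r0:3,r1:5,r2:5,r3:Add2
c3: CDB Add1=8; issue SUB r1<-Add1 | r0:3,r1:Add1,r2:5,r3:Add2
c4: CDB Add2=-2; issue SUB r2<-Add2 | r0:3,r1:Add1,r2:Add2,r3:-2
c5: CDB Add1=0; issue MUL r3<-Mul1 | r0:3,r1:0,r2:Add2,r3:Mul1
c6: issue SUB r3<-Add1 | r0:3,r1:0,r2:Add2,r3:Add1
c7: CDB Add2=-5 | r0:3,r1:0,r2:-5,r3:Add1
c8: - | r0:3,r1:0,r2:-5,r3:Add1
c9: - | r0:3,r1:0,r2:-5,r3:Add1
c10: - | r0:3,r1:0,r2:-5,r3:Add1
c11: - | r0:3,r1:0,r2:-5,r3:Add1
c12: CDB Mul1=10 | r0:3,r1:0,r2:-5,r3:Add1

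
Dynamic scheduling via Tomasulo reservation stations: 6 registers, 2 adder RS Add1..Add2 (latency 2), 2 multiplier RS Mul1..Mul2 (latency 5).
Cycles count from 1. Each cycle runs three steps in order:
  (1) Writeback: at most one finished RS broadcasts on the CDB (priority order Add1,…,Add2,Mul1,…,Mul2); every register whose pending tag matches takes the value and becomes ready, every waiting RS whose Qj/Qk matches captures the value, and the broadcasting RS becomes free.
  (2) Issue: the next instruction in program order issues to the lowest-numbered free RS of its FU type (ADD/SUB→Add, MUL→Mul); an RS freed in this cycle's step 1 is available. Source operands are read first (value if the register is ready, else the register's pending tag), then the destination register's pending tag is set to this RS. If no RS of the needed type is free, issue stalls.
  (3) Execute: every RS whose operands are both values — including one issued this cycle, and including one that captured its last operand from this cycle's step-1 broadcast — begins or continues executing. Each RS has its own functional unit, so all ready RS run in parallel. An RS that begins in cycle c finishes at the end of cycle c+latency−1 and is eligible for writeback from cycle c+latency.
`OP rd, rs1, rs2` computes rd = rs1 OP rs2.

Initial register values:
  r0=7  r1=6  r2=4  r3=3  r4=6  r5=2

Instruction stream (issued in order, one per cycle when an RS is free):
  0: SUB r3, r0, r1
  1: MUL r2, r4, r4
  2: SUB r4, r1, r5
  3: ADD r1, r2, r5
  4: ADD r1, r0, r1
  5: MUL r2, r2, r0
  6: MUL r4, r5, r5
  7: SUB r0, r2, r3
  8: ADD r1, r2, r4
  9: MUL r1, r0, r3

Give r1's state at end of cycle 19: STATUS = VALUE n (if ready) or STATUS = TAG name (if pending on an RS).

cycle 1: issue SUB r3<-Add1 // r0:7,r1:6,r2:4,r3:Add1,r4:6,r5:2
cycle 2: issue MUL r2<-Mul1 // r0:7,r1:6,r2:Mul1,r3:Add1,r4:6,r5:2
cycle 3: CDB Add1=1; issue SUB r4<-Add1 // r0:7,r1:6,r2:Mul1,r3:1,r4:Add1,r5:2
cycle 4: issue ADD r1<-Add2 // r0:7,r1:Add2,r2:Mul1,r3:1,r4:Add1,r5:2
cycle 5: CDB Add1=4; issue ADD r1<-Add1 // r0:7,r1:Add1,r2:Mul1,r3:1,r4:4,r5:2
cycle 6: issue MUL r2<-Mul2 // r0:7,r1:Add1,r2:Mul2,r3:1,r4:4,r5:2
cycle 7: CDB Mul1=36; issue MUL r4<-Mul1 // r0:7,r1:Add1,r2:Mul2,r3:1,r4:Mul1,r5:2
cycle 8: stall // r0:7,r1:Add1,r2:Mul2,r3:1,r4:Mul1,r5:2
cycle 9: CDB Add2=38; issue SUB r0<-Add2 // r0:Add2,r1:Add1,r2:Mul2,r3:1,r4:Mul1,r5:2
cycle 10: stall // r0:Add2,r1:Add1,r2:Mul2,r3:1,r4:Mul1,r5:2
cycle 11: CDB Add1=45; issue ADD r1<-Add1 // r0:Add2,r1:Add1,r2:Mul2,r3:1,r4:Mul1,r5:2
cycle 12: CDB Mul1=4; issue MUL r1<-Mul1 // r0:Add2,r1:Mul1,r2:Mul2,r3:1,r4:4,r5:2
cycle 13: CDB Mul2=252 // r0:Add2,r1:Mul1,r2:252,r3:1,r4:4,r5:2
cycle 14: - // r0:Add2,r1:Mul1,r2:252,r3:1,r4:4,r5:2
cycle 15: CDB Add1=256 // r0:Add2,r1:Mul1,r2:252,r3:1,r4:4,r5:2
cycle 16: CDB Add2=251 // r0:251,r1:Mul1,r2:252,r3:1,r4:4,r5:2
cycle 17: - // r0:251,r1:Mul1,r2:252,r3:1,r4:4,r5:2
cycle 18: - // r0:251,r1:Mul1,r2:252,r3:1,r4:4,r5:2
cycle 19: - // r0:251,r1:Mul1,r2:252,r3:1,r4:4,r5:2

STATUS = TAG Mul1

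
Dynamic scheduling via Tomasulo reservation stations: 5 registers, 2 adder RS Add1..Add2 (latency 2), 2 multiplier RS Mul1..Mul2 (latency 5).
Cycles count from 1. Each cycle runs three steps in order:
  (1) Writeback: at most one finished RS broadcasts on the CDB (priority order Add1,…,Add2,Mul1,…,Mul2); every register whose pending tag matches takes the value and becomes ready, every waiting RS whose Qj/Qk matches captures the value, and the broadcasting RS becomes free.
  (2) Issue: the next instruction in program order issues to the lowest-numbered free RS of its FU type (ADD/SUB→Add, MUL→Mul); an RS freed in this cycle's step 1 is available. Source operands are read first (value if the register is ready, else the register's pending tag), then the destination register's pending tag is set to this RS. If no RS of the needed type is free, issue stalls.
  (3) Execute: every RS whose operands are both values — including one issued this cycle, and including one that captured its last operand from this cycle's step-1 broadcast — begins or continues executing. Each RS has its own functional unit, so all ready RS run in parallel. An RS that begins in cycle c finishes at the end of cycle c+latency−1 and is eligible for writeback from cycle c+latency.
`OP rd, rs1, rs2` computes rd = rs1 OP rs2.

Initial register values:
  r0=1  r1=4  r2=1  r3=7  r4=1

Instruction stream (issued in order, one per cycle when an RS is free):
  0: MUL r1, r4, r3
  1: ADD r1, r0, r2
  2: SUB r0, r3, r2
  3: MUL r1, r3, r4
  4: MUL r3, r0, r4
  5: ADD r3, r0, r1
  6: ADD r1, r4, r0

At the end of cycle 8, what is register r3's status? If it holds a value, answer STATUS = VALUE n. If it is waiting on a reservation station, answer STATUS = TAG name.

  c1: issue MUL r1<-Mul1  regs: r0:1,r1:Mul1,r2:1,r3:7,r4:1
  c2: issue ADD r1<-Add1  regs: r0:1,r1:Add1,r2:1,r3:7,r4:1
  c3: issue SUB r0<-Add2  regs: r0:Add2,r1:Add1,r2:1,r3:7,r4:1
  c4: CDB Add1=2; issue MUL r1<-Mul2  regs: r0:Add2,r1:Mul2,r2:1,r3:7,r4:1
  c5: CDB Add2=6; stall  regs: r0:6,r1:Mul2,r2:1,r3:7,r4:1
  c6: CDB Mul1=7; issue MUL r3<-Mul1  regs: r0:6,r1:Mul2,r2:1,r3:Mul1,r4:1
  c7: issue ADD r3<-Add1  regs: r0:6,r1:Mul2,r2:1,r3:Add1,r4:1
  c8: issue ADD r1<-Add2  regs: r0:6,r1:Add2,r2:1,r3:Add1,r4:1

STATUS = TAG Add1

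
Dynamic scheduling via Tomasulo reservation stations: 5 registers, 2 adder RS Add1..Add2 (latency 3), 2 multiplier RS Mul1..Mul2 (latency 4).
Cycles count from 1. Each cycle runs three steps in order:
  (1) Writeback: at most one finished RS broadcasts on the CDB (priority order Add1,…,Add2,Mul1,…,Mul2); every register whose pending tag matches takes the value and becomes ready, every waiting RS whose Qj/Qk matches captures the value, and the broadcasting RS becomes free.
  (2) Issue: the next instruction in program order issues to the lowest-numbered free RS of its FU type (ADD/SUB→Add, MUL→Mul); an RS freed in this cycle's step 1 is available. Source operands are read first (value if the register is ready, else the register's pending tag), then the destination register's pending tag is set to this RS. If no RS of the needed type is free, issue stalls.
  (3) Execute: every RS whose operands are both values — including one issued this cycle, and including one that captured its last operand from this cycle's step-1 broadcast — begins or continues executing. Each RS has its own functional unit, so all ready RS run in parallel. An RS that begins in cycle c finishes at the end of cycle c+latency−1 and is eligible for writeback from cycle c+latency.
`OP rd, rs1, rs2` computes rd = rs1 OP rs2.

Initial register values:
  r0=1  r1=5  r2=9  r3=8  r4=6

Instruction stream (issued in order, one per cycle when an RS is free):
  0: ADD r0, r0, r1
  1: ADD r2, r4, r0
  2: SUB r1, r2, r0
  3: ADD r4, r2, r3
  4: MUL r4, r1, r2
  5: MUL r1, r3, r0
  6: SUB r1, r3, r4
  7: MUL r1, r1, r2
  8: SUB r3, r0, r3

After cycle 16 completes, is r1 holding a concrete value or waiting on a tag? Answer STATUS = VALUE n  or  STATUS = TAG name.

STATUS = TAG Mul2

cycle 1: issue ADD r0<-Add1 // r0:Add1,r1:5,r2:9,r3:8,r4:6
cycle 2: issue ADD r2<-Add2 // r0:Add1,r1:5,r2:Add2,r3:8,r4:6
cycle 3: stall // r0:Add1,r1:5,r2:Add2,r3:8,r4:6
cycle 4: CDB Add1=6; issue SUB r1<-Add1 // r0:6,r1:Add1,r2:Add2,r3:8,r4:6
cycle 5: stall // r0:6,r1:Add1,r2:Add2,r3:8,r4:6
cycle 6: stall // r0:6,r1:Add1,r2:Add2,r3:8,r4:6
cycle 7: CDB Add2=12; issue ADD r4<-Add2 // r0:6,r1:Add1,r2:12,r3:8,r4:Add2
cycle 8: issue MUL r4<-Mul1 // r0:6,r1:Add1,r2:12,r3:8,r4:Mul1
cycle 9: issue MUL r1<-Mul2 // r0:6,r1:Mul2,r2:12,r3:8,r4:Mul1
cycle 10: CDB Add1=6; issue SUB r1<-Add1 // r0:6,r1:Add1,r2:12,r3:8,r4:Mul1
cycle 11: CDB Add2=20; stall // r0:6,r1:Add1,r2:12,r3:8,r4:Mul1
cycle 12: stall // r0:6,r1:Add1,r2:12,r3:8,r4:Mul1
cycle 13: CDB Mul2=48; issue MUL r1<-Mul2 // r0:6,r1:Mul2,r2:12,r3:8,r4:Mul1
cycle 14: CDB Mul1=72; issue SUB r3<-Add2 // r0:6,r1:Mul2,r2:12,r3:Add2,r4:72
cycle 15: - // r0:6,r1:Mul2,r2:12,r3:Add2,r4:72
cycle 16: - // r0:6,r1:Mul2,r2:12,r3:Add2,r4:72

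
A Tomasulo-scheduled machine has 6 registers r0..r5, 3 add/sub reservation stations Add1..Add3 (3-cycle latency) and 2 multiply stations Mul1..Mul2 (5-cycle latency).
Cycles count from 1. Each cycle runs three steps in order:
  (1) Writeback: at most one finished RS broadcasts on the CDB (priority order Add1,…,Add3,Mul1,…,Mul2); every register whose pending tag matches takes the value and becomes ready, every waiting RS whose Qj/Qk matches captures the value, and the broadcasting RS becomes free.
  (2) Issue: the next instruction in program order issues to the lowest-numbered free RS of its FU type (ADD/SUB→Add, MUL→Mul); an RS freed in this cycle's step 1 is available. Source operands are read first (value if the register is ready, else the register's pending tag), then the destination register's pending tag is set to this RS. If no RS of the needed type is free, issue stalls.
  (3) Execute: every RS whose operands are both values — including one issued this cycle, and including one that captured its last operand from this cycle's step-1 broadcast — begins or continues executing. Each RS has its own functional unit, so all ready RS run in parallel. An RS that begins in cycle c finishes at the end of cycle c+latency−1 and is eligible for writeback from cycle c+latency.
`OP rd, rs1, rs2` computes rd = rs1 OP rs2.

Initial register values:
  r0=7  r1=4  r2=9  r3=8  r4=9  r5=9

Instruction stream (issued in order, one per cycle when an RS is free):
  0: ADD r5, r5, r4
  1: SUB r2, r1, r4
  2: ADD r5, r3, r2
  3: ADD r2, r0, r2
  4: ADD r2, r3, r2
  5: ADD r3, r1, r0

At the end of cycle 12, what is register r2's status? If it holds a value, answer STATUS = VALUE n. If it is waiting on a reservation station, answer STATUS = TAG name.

STATUS = VALUE 10

c1: issue ADD r5<-Add1 | r0:7,r1:4,r2:9,r3:8,r4:9,r5:Add1
c2: issue SUB r2<-Add2 | r0:7,r1:4,r2:Add2,r3:8,r4:9,r5:Add1
c3: issue ADD r5<-Add3 | r0:7,r1:4,r2:Add2,r3:8,r4:9,r5:Add3
c4: CDB Add1=18; issue ADD r2<-Add1 | r0:7,r1:4,r2:Add1,r3:8,r4:9,r5:Add3
c5: CDB Add2=-5; issue ADD r2<-Add2 | r0:7,r1:4,r2:Add2,r3:8,r4:9,r5:Add3
c6: stall | r0:7,r1:4,r2:Add2,r3:8,r4:9,r5:Add3
c7: stall | r0:7,r1:4,r2:Add2,r3:8,r4:9,r5:Add3
c8: CDB Add1=2; issue ADD r3<-Add1 | r0:7,r1:4,r2:Add2,r3:Add1,r4:9,r5:Add3
c9: CDB Add3=3 | r0:7,r1:4,r2:Add2,r3:Add1,r4:9,r5:3
c10: - | r0:7,r1:4,r2:Add2,r3:Add1,r4:9,r5:3
c11: CDB Add1=11 | r0:7,r1:4,r2:Add2,r3:11,r4:9,r5:3
c12: CDB Add2=10 | r0:7,r1:4,r2:10,r3:11,r4:9,r5:3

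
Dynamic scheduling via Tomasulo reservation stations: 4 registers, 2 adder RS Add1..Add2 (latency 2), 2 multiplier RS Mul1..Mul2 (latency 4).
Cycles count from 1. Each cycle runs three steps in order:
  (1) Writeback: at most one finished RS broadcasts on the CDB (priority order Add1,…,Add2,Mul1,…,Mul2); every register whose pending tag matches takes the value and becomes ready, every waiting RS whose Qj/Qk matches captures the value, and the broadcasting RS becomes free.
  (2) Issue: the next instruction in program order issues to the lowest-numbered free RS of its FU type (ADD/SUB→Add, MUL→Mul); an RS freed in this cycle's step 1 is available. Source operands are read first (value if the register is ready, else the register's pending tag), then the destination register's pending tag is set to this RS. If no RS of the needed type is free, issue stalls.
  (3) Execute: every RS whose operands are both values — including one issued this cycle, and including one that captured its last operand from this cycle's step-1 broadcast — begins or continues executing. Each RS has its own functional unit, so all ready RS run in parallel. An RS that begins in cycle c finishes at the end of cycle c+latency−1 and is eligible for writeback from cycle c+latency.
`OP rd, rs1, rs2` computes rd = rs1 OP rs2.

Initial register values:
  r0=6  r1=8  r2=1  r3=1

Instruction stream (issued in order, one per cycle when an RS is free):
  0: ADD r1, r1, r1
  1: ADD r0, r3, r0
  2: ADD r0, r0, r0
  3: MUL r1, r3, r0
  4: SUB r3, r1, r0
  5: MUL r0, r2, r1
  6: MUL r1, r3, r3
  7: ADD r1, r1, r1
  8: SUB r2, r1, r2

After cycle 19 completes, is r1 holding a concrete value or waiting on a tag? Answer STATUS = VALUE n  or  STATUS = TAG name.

  c1: issue ADD r1<-Add1  regs: r0:6,r1:Add1,r2:1,r3:1
  c2: issue ADD r0<-Add2  regs: r0:Add2,r1:Add1,r2:1,r3:1
  c3: CDB Add1=16; issue ADD r0<-Add1  regs: r0:Add1,r1:16,r2:1,r3:1
  c4: CDB Add2=7; issue MUL r1<-Mul1  regs: r0:Add1,r1:Mul1,r2:1,r3:1
  c5: issue SUB r3<-Add2  regs: r0:Add1,r1:Mul1,r2:1,r3:Add2
  c6: CDB Add1=14; issue MUL r0<-Mul2  regs: r0:Mul2,r1:Mul1,r2:1,r3:Add2
  c7: stall  regs: r0:Mul2,r1:Mul1,r2:1,r3:Add2
  c8: stall  regs: r0:Mul2,r1:Mul1,r2:1,r3:Add2
  c9: stall  regs: r0:Mul2,r1:Mul1,r2:1,r3:Add2
  c10: CDB Mul1=14; issue MUL r1<-Mul1  regs: r0:Mul2,r1:Mul1,r2:1,r3:Add2
  c11: issue ADD r1<-Add1  regs: r0:Mul2,r1:Add1,r2:1,r3:Add2
  c12: CDB Add2=0; issue SUB r2<-Add2  regs: r0:Mul2,r1:Add1,r2:Add2,r3:0
  c13: -  regs: r0:Mul2,r1:Add1,r2:Add2,r3:0
  c14: CDB Mul2=14  regs: r0:14,r1:Add1,r2:Add2,r3:0
  c15: -  regs: r0:14,r1:Add1,r2:Add2,r3:0
  c16: CDB Mul1=0  regs: r0:14,r1:Add1,r2:Add2,r3:0
  c17: -  regs: r0:14,r1:Add1,r2:Add2,r3:0
  c18: CDB Add1=0  regs: r0:14,r1:0,r2:Add2,r3:0
  c19: -  regs: r0:14,r1:0,r2:Add2,r3:0

STATUS = VALUE 0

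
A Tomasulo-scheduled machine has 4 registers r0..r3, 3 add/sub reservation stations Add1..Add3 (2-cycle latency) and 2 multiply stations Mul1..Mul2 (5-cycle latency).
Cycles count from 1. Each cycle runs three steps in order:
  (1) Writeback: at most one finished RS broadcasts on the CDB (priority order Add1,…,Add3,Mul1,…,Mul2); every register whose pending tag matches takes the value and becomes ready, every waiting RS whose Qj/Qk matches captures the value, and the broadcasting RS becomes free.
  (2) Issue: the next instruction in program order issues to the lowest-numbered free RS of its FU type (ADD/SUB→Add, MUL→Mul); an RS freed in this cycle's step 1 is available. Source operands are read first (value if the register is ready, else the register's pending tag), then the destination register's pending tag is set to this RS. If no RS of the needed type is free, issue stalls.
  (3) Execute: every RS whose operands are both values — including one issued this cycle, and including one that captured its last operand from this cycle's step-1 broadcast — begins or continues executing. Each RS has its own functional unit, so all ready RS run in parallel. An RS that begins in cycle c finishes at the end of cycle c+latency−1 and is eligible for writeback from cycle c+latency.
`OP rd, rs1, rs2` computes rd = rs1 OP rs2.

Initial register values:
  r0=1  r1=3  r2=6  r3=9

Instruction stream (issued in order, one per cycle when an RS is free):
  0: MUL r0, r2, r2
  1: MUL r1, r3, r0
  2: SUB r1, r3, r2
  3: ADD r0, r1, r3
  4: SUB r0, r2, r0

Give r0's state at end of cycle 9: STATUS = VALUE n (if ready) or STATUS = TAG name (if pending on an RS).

c1: issue MUL r0<-Mul1 | r0:Mul1,r1:3,r2:6,r3:9
c2: issue MUL r1<-Mul2 | r0:Mul1,r1:Mul2,r2:6,r3:9
c3: issue SUB r1<-Add1 | r0:Mul1,r1:Add1,r2:6,r3:9
c4: issue ADD r0<-Add2 | r0:Add2,r1:Add1,r2:6,r3:9
c5: CDB Add1=3; issue SUB r0<-Add1 | r0:Add1,r1:3,r2:6,r3:9
c6: CDB Mul1=36 | r0:Add1,r1:3,r2:6,r3:9
c7: CDB Add2=12 | r0:Add1,r1:3,r2:6,r3:9
c8: - | r0:Add1,r1:3,r2:6,r3:9
c9: CDB Add1=-6 | r0:-6,r1:3,r2:6,r3:9

STATUS = VALUE -6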